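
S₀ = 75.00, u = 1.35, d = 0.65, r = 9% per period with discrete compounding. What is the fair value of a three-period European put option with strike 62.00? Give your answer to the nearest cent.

Risk-neutral probability p = (1 + 0.09 − 0.65)/(1.35 − 0.65) = 0.4400/0.7000 = 0.6286
Terminal stock prices: S_uuu = 184.5, S_uud = 88.85, S_udd = 42.78, S_ddd = 20.6
Terminal payoffs (K − S): max(-122.5, 0) = 0, max(-26.85, 0) = 0, max(19.22, 0) = 19.22, max(41.4, 0) = 41.4
Node uu (S = 136.7): V_uu = 1/1.09·[0.6286·0.0000 + 0.3714·0.0000] = 0.0000
Node ud (S = 65.81): V_ud = 1/1.09·[0.6286·0.0000 + 0.3714·19.2219] = 6.5500
Node dd (S = 31.69): V_dd = 1/1.09·[0.6286·19.2219 + 0.3714·41.4031] = 25.1932
Node u (S = 101.2): V_u = 1/1.09·[0.6286·0.0000 + 0.3714·6.5500] = 2.2320
Node d (S = 48.75): V_d = 1/1.09·[0.6286·6.5500 + 0.3714·25.1932] = 12.3621
Node 0 (S = 75): V_0 = 1/1.09·[0.6286·2.2320 + 0.3714·12.3621] = 5.4996

5.50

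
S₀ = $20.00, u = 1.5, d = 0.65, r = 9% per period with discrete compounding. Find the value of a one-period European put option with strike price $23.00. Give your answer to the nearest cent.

Risk-neutral probability p = (1 + 0.09 − 0.65)/(1.5 − 0.65) = 0.4400/0.8500 = 0.5176
Terminal stock prices: S_u = 30, S_d = 13
Terminal payoffs (K − S): max(-7, 0) = 0, max(10, 0) = 10
Node 0 (S = 20): V_0 = 1/1.09·[0.5176·0.0000 + 0.4824·10.0000] = 4.4253

$4.43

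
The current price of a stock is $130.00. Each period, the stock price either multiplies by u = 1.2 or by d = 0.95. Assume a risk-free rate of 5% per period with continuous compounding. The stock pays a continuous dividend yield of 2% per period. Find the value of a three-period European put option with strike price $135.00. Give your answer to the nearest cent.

Per-period risk-free factor R = e^0.05 = 1.0513; dividend-adjusted growth = e^(0.05−0.02) = 1.0305.
Risk-neutral probability p = (1.0305 − 0.95)/(1.2 − 0.95) = 0.0805/0.2500 = 0.3218
Terminal stock prices: S_uuu = 224.6, S_uud = 177.8, S_udd = 140.8, S_ddd = 111.5
Terminal payoffs (K − S): max(-89.64, 0) = 0, max(-42.84, 0) = 0, max(-5.79, 0) = 0, max(23.54, 0) = 23.54
Node uu (S = 187.2): V_uu = e^(−0.05)·[0.3218·0.0000 + 0.6782·0.0000] = 0.0000
Node ud (S = 148.2): V_ud = e^(−0.05)·[0.3218·0.0000 + 0.6782·0.0000] = 0.0000
Node dd (S = 117.3): V_dd = e^(−0.05)·[0.3218·0.0000 + 0.6782·23.5413] = 15.1866
Node u (S = 156): V_u = e^(−0.05)·[0.3218·0.0000 + 0.6782·0.0000] = 0.0000
Node d (S = 123.5): V_d = e^(−0.05)·[0.3218·0.0000 + 0.6782·15.1866] = 9.7970
Node 0 (S = 130): V_0 = e^(−0.05)·[0.3218·0.0000 + 0.6782·9.7970] = 6.3201

$6.32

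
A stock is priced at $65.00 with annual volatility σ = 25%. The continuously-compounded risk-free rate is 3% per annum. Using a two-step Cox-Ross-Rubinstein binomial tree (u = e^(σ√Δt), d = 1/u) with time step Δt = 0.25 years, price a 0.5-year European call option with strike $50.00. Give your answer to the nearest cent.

CRR parameters: u = e^(σ√Δt) = e^(0.25·√0.25) = 1.1331, d = 1/u = 0.8825
Per-period rate: rΔt = 0.03·0.25 = 0.0075, so R = e^0.0075 = 1.0075
Risk-neutral probability p = (e^0.0075 − 0.8825)/(1.1331 − 0.8825) = 0.1250/0.2507 = 0.4988
Terminal stock prices: S_uu = 83.46, S_ud = 65, S_dd = 50.62
Terminal payoffs (S − K): max(33.46, 0) = 33.46, max(15, 0) = 15, max(0.6221, 0) = 0.6221
Node u (S = 73.65): V_u = e^(−0.0075)·[0.4988·33.4617 + 0.5012·15.0000] = 24.0282
Node d (S = 57.36): V_d = e^(−0.0075)·[0.4988·15.0000 + 0.5012·0.6221] = 7.7359
Node 0 (S = 65): V_0 = e^(−0.0075)·[0.4988·24.0282 + 0.5012·7.7359] = 15.7444

$15.74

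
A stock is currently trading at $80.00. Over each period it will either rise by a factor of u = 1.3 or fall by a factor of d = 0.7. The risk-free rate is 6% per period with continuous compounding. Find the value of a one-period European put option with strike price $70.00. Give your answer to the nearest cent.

$5.23

Risk-neutral probability p = (e^0.06 − 0.7)/(1.3 − 0.7) = 0.3618/0.6000 = 0.6031
Terminal stock prices: S_u = 104, S_d = 56
Terminal payoffs (K − S): max(-34, 0) = 0, max(14, 0) = 14
Node 0 (S = 80): V_0 = e^(−0.06)·[0.6031·0.0000 + 0.3969·14.0000] = 5.2335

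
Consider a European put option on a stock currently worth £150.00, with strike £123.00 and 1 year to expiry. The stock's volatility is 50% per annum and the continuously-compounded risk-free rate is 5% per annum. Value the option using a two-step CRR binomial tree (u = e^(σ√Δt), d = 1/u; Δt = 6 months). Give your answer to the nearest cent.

CRR parameters: u = e^(σ√Δt) = e^(0.5·√0.5) = 1.4241, d = 1/u = 0.7022
Per-period rate: rΔt = 0.05·0.5 = 0.025, so R = e^0.025 = 1.0253
Risk-neutral probability p = (e^0.025 − 0.7022)/(1.4241 − 0.7022) = 0.3231/0.7219 = 0.4476
Terminal stock prices: S_uu = 304.2, S_ud = 150, S_dd = 73.96
Terminal payoffs (K − S): max(-181.2, 0) = 0, max(-27, 0) = 0, max(49.04, 0) = 49.04
Node u (S = 213.6): V_u = e^(−0.025)·[0.4476·0.0000 + 0.5524·0.0000] = 0.0000
Node d (S = 105.3): V_d = e^(−0.025)·[0.4476·0.0000 + 0.5524·49.0397] = 26.4213
Node 0 (S = 150): V_0 = e^(−0.025)·[0.4476·0.0000 + 0.5524·26.4213] = 14.2351

£14.24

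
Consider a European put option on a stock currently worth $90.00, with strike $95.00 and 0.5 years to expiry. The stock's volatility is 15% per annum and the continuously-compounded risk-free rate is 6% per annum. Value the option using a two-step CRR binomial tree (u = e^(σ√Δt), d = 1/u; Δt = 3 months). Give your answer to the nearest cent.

$5.34

CRR parameters: u = e^(σ√Δt) = e^(0.15·√0.25) = 1.0779, d = 1/u = 0.9277
Per-period rate: rΔt = 0.06·0.25 = 0.015, so R = e^0.015 = 1.0151
Risk-neutral probability p = (e^0.015 − 0.9277)/(1.0779 − 0.9277) = 0.0874/0.1501 = 0.5819
Terminal stock prices: S_uu = 104.6, S_ud = 90, S_dd = 77.46
Terminal payoffs (K − S): max(-9.565, 0) = 0, max(5, 0) = 5, max(17.54, 0) = 17.54
Node u (S = 97.01): V_u = e^(−0.015)·[0.5819·0.0000 + 0.4181·5.0000] = 2.0593
Node d (S = 83.5): V_d = e^(−0.015)·[0.5819·5.0000 + 0.4181·17.5363] = 10.0887
Node 0 (S = 90): V_0 = e^(−0.015)·[0.5819·2.0593 + 0.4181·10.0887] = 5.3356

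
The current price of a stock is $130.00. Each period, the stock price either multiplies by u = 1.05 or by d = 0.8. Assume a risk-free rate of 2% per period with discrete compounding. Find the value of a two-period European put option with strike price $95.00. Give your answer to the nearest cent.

$0.16

Risk-neutral probability p = (1 + 0.02 − 0.8)/(1.05 − 0.8) = 0.2200/0.2500 = 0.8800
Terminal stock prices: S_uu = 143.3, S_ud = 109.2, S_dd = 83.2
Terminal payoffs (K − S): max(-48.33, 0) = 0, max(-14.2, 0) = 0, max(11.8, 0) = 11.8
Node u (S = 136.5): V_u = 1/1.02·[0.8800·0.0000 + 0.1200·0.0000] = 0.0000
Node d (S = 104): V_d = 1/1.02·[0.8800·0.0000 + 0.1200·11.8000] = 1.3882
Node 0 (S = 130): V_0 = 1/1.02·[0.8800·0.0000 + 0.1200·1.3882] = 0.1633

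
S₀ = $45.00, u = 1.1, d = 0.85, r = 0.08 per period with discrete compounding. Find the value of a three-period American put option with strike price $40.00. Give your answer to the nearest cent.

$0.15

Risk-neutral probability p = (1 + 0.08 − 0.85)/(1.1 − 0.85) = 0.2300/0.2500 = 0.9200
Terminal stock prices: S_uuu = 59.9, S_uud = 46.28, S_udd = 35.76, S_ddd = 27.64
Terminal payoffs (K − S): max(-19.9, 0) = 0, max(-6.283, 0) = 0, max(4.236, 0) = 4.236, max(12.36, 0) = 12.36
Node uu (S = 54.45): continuation = 1/1.08·[0.9200·0.0000 + 0.0800·0.0000] = 0.0000; exercise value = 0.0000 ≤ continuation, so V_uu = 0.0000
Node ud (S = 42.08): continuation = 1/1.08·[0.9200·0.0000 + 0.0800·4.2362] = 0.3138; exercise value = 0.0000 ≤ continuation, so V_ud = 0.3138
Node dd (S = 32.51): continuation = 1/1.08·[0.9200·4.2362 + 0.0800·12.3644] = 4.5245; exercise value = 7.4875 > continuation, so V_dd = 7.4875 (exercise)
Node u (S = 49.5): continuation = 1/1.08·[0.9200·0.0000 + 0.0800·0.3138] = 0.0232; exercise value = 0.0000 ≤ continuation, so V_u = 0.0232
Node d (S = 38.25): continuation = 1/1.08·[0.9200·0.3138 + 0.0800·7.4875] = 0.8219; exercise value = 1.7500 > continuation, so V_d = 1.7500 (exercise)
Node 0 (S = 45): continuation = 1/1.08·[0.9200·0.0232 + 0.0800·1.7500] = 0.1494; exercise value = 0.0000 ≤ continuation, so V_0 = 0.1494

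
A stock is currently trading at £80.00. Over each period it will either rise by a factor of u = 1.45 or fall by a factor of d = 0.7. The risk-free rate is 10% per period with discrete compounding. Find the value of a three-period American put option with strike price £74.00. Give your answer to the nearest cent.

Risk-neutral probability p = (1 + 0.1 − 0.7)/(1.45 − 0.7) = 0.4000/0.7500 = 0.5333
Terminal stock prices: S_uuu = 243.9, S_uud = 117.7, S_udd = 56.84, S_ddd = 27.44
Terminal payoffs (K − S): max(-169.9, 0) = 0, max(-43.74, 0) = 0, max(17.16, 0) = 17.16, max(46.56, 0) = 46.56
Node uu (S = 168.2): continuation = 1/1.1·[0.5333·0.0000 + 0.4667·0.0000] = 0.0000; exercise value = 0.0000 ≤ continuation, so V_uu = 0.0000
Node ud (S = 81.2): continuation = 1/1.1·[0.5333·0.0000 + 0.4667·17.1600] = 7.2800; exercise value = 0.0000 ≤ continuation, so V_ud = 7.2800
Node dd (S = 39.2): continuation = 1/1.1·[0.5333·17.1600 + 0.4667·46.5600] = 28.0727; exercise value = 34.8000 > continuation, so V_dd = 34.8000 (exercise)
Node u (S = 116): continuation = 1/1.1·[0.5333·0.0000 + 0.4667·7.2800] = 3.0885; exercise value = 0.0000 ≤ continuation, so V_u = 3.0885
Node d (S = 56): continuation = 1/1.1·[0.5333·7.2800 + 0.4667·34.8000] = 18.2933; exercise value = 18.0000 ≤ continuation, so V_d = 18.2933
Node 0 (S = 80): continuation = 1/1.1·[0.5333·3.0885 + 0.4667·18.2933] = 9.2583; exercise value = 0.0000 ≤ continuation, so V_0 = 9.2583

£9.26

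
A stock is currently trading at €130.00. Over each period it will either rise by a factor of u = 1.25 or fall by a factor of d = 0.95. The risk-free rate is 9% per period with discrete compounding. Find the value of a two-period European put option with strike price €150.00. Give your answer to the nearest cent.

€7.82

Risk-neutral probability p = (1 + 0.09 − 0.95)/(1.25 − 0.95) = 0.1400/0.3000 = 0.4667
Terminal stock prices: S_uu = 203.1, S_ud = 154.4, S_dd = 117.3
Terminal payoffs (K − S): max(-53.12, 0) = 0, max(-4.375, 0) = 0, max(32.67, 0) = 32.67
Node u (S = 162.5): V_u = 1/1.09·[0.4667·0.0000 + 0.5333·0.0000] = 0.0000
Node d (S = 123.5): V_d = 1/1.09·[0.4667·0.0000 + 0.5333·32.6750] = 15.9878
Node 0 (S = 130): V_0 = 1/1.09·[0.4667·0.0000 + 0.5333·15.9878] = 7.8228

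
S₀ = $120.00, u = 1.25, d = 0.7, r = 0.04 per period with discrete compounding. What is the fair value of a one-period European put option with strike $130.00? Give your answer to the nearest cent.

$16.89

Risk-neutral probability p = (1 + 0.04 − 0.7)/(1.25 − 0.7) = 0.3400/0.5500 = 0.6182
Terminal stock prices: S_u = 150, S_d = 84
Terminal payoffs (K − S): max(-20, 0) = 0, max(46, 0) = 46
Node 0 (S = 120): V_0 = 1/1.04·[0.6182·0.0000 + 0.3818·46.0000] = 16.8881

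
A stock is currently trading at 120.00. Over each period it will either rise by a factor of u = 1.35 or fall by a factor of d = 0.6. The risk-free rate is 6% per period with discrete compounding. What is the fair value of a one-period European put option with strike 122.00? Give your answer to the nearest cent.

Risk-neutral probability p = (1 + 0.06 − 0.6)/(1.35 − 0.6) = 0.4600/0.7500 = 0.6133
Terminal stock prices: S_u = 162, S_d = 72
Terminal payoffs (K − S): max(-40, 0) = 0, max(50, 0) = 50
Node 0 (S = 120): V_0 = 1/1.06·[0.6133·0.0000 + 0.3867·50.0000] = 18.2390

18.24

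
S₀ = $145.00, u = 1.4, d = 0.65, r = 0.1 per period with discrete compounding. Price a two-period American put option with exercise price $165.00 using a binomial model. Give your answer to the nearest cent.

Risk-neutral probability p = (1 + 0.1 − 0.65)/(1.4 − 0.65) = 0.4500/0.7500 = 0.6000
Terminal stock prices: S_uu = 284.2, S_ud = 132, S_dd = 61.26
Terminal payoffs (K − S): max(-119.2, 0) = 0, max(33.05, 0) = 33.05, max(103.7, 0) = 103.7
Node u (S = 203): continuation = 1/1.1·[0.6000·0.0000 + 0.4000·33.0500] = 12.0182; exercise value = 0.0000 ≤ continuation, so V_u = 12.0182
Node d (S = 94.25): continuation = 1/1.1·[0.6000·33.0500 + 0.4000·103.7375] = 55.7500; exercise value = 70.7500 > continuation, so V_d = 70.7500 (exercise)
Node 0 (S = 145): continuation = 1/1.1·[0.6000·12.0182 + 0.4000·70.7500] = 32.2826; exercise value = 20.0000 ≤ continuation, so V_0 = 32.2826

$32.28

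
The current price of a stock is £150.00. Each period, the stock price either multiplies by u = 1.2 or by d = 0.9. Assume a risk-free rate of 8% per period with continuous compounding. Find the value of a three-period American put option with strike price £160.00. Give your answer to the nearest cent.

£10.01

Risk-neutral probability p = (e^0.08 − 0.9)/(1.2 − 0.9) = 0.1833/0.3000 = 0.6110
Terminal stock prices: S_uuu = 259.2, S_uud = 194.4, S_udd = 145.8, S_ddd = 109.4
Terminal payoffs (K − S): max(-99.2, 0) = 0, max(-34.4, 0) = 0, max(14.2, 0) = 14.2, max(50.65, 0) = 50.65
Node uu (S = 216): continuation = e^(−0.08)·[0.6110·0.0000 + 0.3890·0.0000] = 0.0000; exercise value = 0.0000 ≤ continuation, so V_uu = 0.0000
Node ud (S = 162): continuation = e^(−0.08)·[0.6110·0.0000 + 0.3890·14.2000] = 5.0997; exercise value = 0.0000 ≤ continuation, so V_ud = 5.0997
Node dd (S = 121.5): continuation = e^(−0.08)·[0.6110·14.2000 + 0.3890·50.6500] = 26.1986; exercise value = 38.5000 > continuation, so V_dd = 38.5000 (exercise)
Node u (S = 180): continuation = e^(−0.08)·[0.6110·0.0000 + 0.3890·5.0997] = 1.8315; exercise value = 0.0000 ≤ continuation, so V_u = 1.8315
Node d (S = 135): continuation = e^(−0.08)·[0.6110·5.0997 + 0.3890·38.5000] = 16.7027; exercise value = 25.0000 > continuation, so V_d = 25.0000 (exercise)
Node 0 (S = 150): continuation = e^(−0.08)·[0.6110·1.8315 + 0.3890·25.0000] = 10.0112; exercise value = 10.0000 ≤ continuation, so V_0 = 10.0112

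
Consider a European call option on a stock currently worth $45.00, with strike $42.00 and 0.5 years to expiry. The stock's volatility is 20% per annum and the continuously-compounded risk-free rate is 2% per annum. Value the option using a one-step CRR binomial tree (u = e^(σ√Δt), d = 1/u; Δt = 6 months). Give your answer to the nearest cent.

CRR parameters: u = e^(σ√Δt) = e^(0.2·√0.5) = 1.1519, d = 1/u = 0.8681
Per-period rate: rΔt = 0.02·0.5 = 0.01, so R = e^0.01 = 1.0101
Risk-neutral probability p = (e^0.01 − 0.8681)/(1.1519 − 0.8681) = 0.1419/0.2838 = 0.5001
Terminal stock prices: S_u = 51.84, S_d = 39.07
Terminal payoffs (S − K): max(9.836, 0) = 9.836, max(-2.934, 0) = 0
Node 0 (S = 45): V_0 = e^(−0.01)·[0.5001·9.8359 + 0.4999·0.0000] = 4.8702

$4.87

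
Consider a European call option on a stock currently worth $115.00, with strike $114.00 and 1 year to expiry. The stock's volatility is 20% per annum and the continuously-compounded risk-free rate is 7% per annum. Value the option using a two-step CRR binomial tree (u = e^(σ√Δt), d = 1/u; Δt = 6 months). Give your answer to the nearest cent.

$12.99

CRR parameters: u = e^(σ√Δt) = e^(0.2·√0.5) = 1.1519, d = 1/u = 0.8681
Per-period rate: rΔt = 0.07·0.5 = 0.035, so R = e^0.035 = 1.0356
Risk-neutral probability p = (e^0.035 − 0.8681)/(1.1519 − 0.8681) = 0.1675/0.2838 = 0.5902
Terminal stock prices: S_uu = 152.6, S_ud = 115, S_dd = 86.67
Terminal payoffs (S − K): max(38.59, 0) = 38.59, max(1, 0) = 1, max(-27.33, 0) = 0
Node u (S = 132.5): V_u = e^(−0.035)·[0.5902·38.5931 + 0.4098·1.0000] = 22.3906
Node d (S = 99.83): V_d = e^(−0.035)·[0.5902·1.0000 + 0.4098·0.0000] = 0.5699
Node 0 (S = 115): V_0 = e^(−0.035)·[0.5902·22.3906 + 0.4098·0.5699] = 12.9864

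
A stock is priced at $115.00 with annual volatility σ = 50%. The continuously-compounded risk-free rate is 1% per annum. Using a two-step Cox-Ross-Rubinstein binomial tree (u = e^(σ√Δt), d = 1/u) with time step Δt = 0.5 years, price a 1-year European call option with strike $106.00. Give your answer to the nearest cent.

CRR parameters: u = e^(σ√Δt) = e^(0.5·√0.5) = 1.4241, d = 1/u = 0.7022
Per-period rate: rΔt = 0.01·0.5 = 0.005, so R = e^0.005 = 1.0050
Risk-neutral probability p = (e^0.005 − 0.7022)/(1.4241 − 0.7022) = 0.3028/0.7219 = 0.4195
Terminal stock prices: S_uu = 233.2, S_ud = 115, S_dd = 56.7
Terminal payoffs (S − K): max(127.2, 0) = 127.2, max(9, 0) = 9, max(-49.3, 0) = 0
Node u (S = 163.8): V_u = e^(−0.005)·[0.4195·127.2332 + 0.5805·9.0000] = 58.3024
Node d (S = 80.75): V_d = e^(−0.005)·[0.4195·9.0000 + 0.5805·0.0000] = 3.7563
Node 0 (S = 115): V_0 = e^(−0.005)·[0.4195·58.3024 + 0.5805·3.7563] = 26.5036

$26.50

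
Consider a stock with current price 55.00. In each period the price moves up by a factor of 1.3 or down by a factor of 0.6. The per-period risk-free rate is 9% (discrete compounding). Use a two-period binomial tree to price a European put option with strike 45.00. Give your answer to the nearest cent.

2.65

Risk-neutral probability p = (1 + 0.09 − 0.6)/(1.3 − 0.6) = 0.4900/0.7000 = 0.7000
Terminal stock prices: S_uu = 92.95, S_ud = 42.9, S_dd = 19.8
Terminal payoffs (K − S): max(-47.95, 0) = 0, max(2.1, 0) = 2.1, max(25.2, 0) = 25.2
Node u (S = 71.5): V_u = 1/1.09·[0.7000·0.0000 + 0.3000·2.1000] = 0.5780
Node d (S = 33): V_d = 1/1.09·[0.7000·2.1000 + 0.3000·25.2000] = 8.2844
Node 0 (S = 55): V_0 = 1/1.09·[0.7000·0.5780 + 0.3000·8.2844] = 2.6513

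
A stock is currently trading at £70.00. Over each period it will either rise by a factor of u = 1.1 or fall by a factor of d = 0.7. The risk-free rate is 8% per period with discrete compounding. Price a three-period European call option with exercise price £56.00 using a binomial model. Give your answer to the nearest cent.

Risk-neutral probability p = (1 + 0.08 − 0.7)/(1.1 − 0.7) = 0.3800/0.4000 = 0.9500
Terminal stock prices: S_uuu = 93.17, S_uud = 59.29, S_udd = 37.73, S_ddd = 24.01
Terminal payoffs (S − K): max(37.17, 0) = 37.17, max(3.29, 0) = 3.29, max(-18.27, 0) = 0, max(-31.99, 0) = 0
Node uu (S = 84.7): V_uu = 1/1.08·[0.9500·37.1700 + 0.0500·3.2900] = 32.8481
Node ud (S = 53.9): V_ud = 1/1.08·[0.9500·3.2900 + 0.0500·0.0000] = 2.8940
Node dd (S = 34.3): V_dd = 1/1.08·[0.9500·0.0000 + 0.0500·0.0000] = 0.0000
Node u (S = 77): V_u = 1/1.08·[0.9500·32.8481 + 0.0500·2.8940] = 29.0282
Node d (S = 49): V_d = 1/1.08·[0.9500·2.8940 + 0.0500·0.0000] = 2.5456
Node 0 (S = 70): V_0 = 1/1.08·[0.9500·29.0282 + 0.0500·2.5456] = 25.6519

£25.65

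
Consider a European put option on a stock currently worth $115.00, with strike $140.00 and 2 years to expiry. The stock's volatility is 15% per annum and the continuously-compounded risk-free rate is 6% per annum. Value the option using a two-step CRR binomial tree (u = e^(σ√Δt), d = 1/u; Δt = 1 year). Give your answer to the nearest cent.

$15.20

CRR parameters: u = e^(σ√Δt) = e^(0.15·√1) = 1.1618, d = 1/u = 0.8607
Per-period rate: rΔt = 0.06·1 = 0.06, so R = e^0.06 = 1.0618
Risk-neutral probability p = (e^0.06 − 0.8607)/(1.1618 − 0.8607) = 0.2011/0.3011 = 0.6679
Terminal stock prices: S_uu = 155.2, S_ud = 115, S_dd = 85.19
Terminal payoffs (K − S): max(-15.23, 0) = 0, max(25, 0) = 25, max(54.81, 0) = 54.81
Node u (S = 133.6): V_u = e^(−0.06)·[0.6679·0.0000 + 0.3321·25.0000] = 7.8185
Node d (S = 98.98): V_d = e^(−0.06)·[0.6679·25.0000 + 0.3321·54.8059] = 32.8656
Node 0 (S = 115): V_0 = e^(−0.06)·[0.6679·7.8185 + 0.3321·32.8656] = 15.1964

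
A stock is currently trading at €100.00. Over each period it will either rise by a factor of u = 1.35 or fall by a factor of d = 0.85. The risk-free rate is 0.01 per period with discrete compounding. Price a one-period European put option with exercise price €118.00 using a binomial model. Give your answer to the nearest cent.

Risk-neutral probability p = (1 + 0.01 − 0.85)/(1.35 − 0.85) = 0.1600/0.5000 = 0.3200
Terminal stock prices: S_u = 135, S_d = 85
Terminal payoffs (K − S): max(-17, 0) = 0, max(33, 0) = 33
Node 0 (S = 100): V_0 = 1/1.01·[0.3200·0.0000 + 0.6800·33.0000] = 22.2178

€22.22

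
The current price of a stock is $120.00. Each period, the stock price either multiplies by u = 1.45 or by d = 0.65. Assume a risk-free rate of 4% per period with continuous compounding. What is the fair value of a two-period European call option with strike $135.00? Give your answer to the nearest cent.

Risk-neutral probability p = (e^0.04 − 0.65)/(1.45 − 0.65) = 0.3908/0.8000 = 0.4885
Terminal stock prices: S_uu = 252.3, S_ud = 113.1, S_dd = 50.7
Terminal payoffs (S − K): max(117.3, 0) = 117.3, max(-21.9, 0) = 0, max(-84.3, 0) = 0
Node u (S = 174): V_u = e^(−0.04)·[0.4885·117.3000 + 0.5115·0.0000] = 55.0558
Node d (S = 78): V_d = e^(−0.04)·[0.4885·0.0000 + 0.5115·0.0000] = 0.0000
Node 0 (S = 120): V_0 = e^(−0.04)·[0.4885·55.0558 + 0.5115·0.0000] = 25.8409

$25.84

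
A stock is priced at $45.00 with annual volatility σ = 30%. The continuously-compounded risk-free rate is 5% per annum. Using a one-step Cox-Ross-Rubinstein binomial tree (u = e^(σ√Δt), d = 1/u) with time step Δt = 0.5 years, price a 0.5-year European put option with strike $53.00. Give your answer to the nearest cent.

CRR parameters: u = e^(σ√Δt) = e^(0.3·√0.5) = 1.2363, d = 1/u = 0.8089
Per-period rate: rΔt = 0.05·0.5 = 0.025, so R = e^0.025 = 1.0253
Risk-neutral probability p = (e^0.025 − 0.8089)/(1.2363 − 0.8089) = 0.2165/0.4275 = 0.5064
Terminal stock prices: S_u = 55.63, S_d = 36.4
Terminal payoffs (K − S): max(-2.634, 0) = 0, max(16.6, 0) = 16.6
Node 0 (S = 45): V_0 = e^(−0.025)·[0.5064·0.0000 + 0.4936·16.6014] = 7.9923

$7.99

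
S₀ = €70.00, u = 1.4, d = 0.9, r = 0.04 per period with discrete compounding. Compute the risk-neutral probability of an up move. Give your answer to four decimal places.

p = 0.2800

Risk-neutral probability p = (1 + 0.04 − 0.9)/(1.4 − 0.9) = 0.1400/0.5000 = 0.2800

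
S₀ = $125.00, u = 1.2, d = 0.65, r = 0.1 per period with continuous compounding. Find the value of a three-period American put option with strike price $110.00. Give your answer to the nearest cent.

$5.95

Risk-neutral probability p = (e^0.1 − 0.65)/(1.2 − 0.65) = 0.4552/0.5500 = 0.8276
Terminal stock prices: S_uuu = 216, S_uud = 117, S_udd = 63.38, S_ddd = 34.33
Terminal payoffs (K − S): max(-106, 0) = 0, max(-7, 0) = 0, max(46.62, 0) = 46.62, max(75.67, 0) = 75.67
Node uu (S = 180): continuation = e^(−0.1)·[0.8276·0.0000 + 0.1724·0.0000] = 0.0000; exercise value = 0.0000 ≤ continuation, so V_uu = 0.0000
Node ud (S = 97.5): continuation = e^(−0.1)·[0.8276·0.0000 + 0.1724·46.6250] = 7.2739; exercise value = 12.5000 > continuation, so V_ud = 12.5000 (exercise)
Node dd (S = 52.81): continuation = e^(−0.1)·[0.8276·46.6250 + 0.1724·75.6719] = 46.7196; exercise value = 57.1875 > continuation, so V_dd = 57.1875 (exercise)
Node u (S = 150): continuation = e^(−0.1)·[0.8276·0.0000 + 0.1724·12.5000] = 1.9501; exercise value = 0.0000 ≤ continuation, so V_u = 1.9501
Node d (S = 81.25): continuation = e^(−0.1)·[0.8276·12.5000 + 0.1724·57.1875] = 18.2821; exercise value = 28.7500 > continuation, so V_d = 28.7500 (exercise)
Node 0 (S = 125): continuation = e^(−0.1)·[0.8276·1.9501 + 0.1724·28.7500] = 5.9456; exercise value = 0.0000 ≤ continuation, so V_0 = 5.9456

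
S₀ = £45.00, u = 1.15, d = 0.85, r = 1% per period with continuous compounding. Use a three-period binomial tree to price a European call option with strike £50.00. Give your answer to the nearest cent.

Risk-neutral probability p = (e^0.01 − 0.85)/(1.15 − 0.85) = 0.1601/0.3000 = 0.5335
Terminal stock prices: S_uuu = 68.44, S_uud = 50.59, S_udd = 37.39, S_ddd = 27.64
Terminal payoffs (S − K): max(18.44, 0) = 18.44, max(0.5856, 0) = 0.5856, max(-12.61, 0) = 0, max(-22.36, 0) = 0
Node uu (S = 59.51): V_uu = e^(−0.01)·[0.5335·18.4394 + 0.4665·0.5856] = 10.0100
Node ud (S = 43.99): V_ud = e^(−0.01)·[0.5335·0.5856 + 0.4665·0.0000] = 0.3093
Node dd (S = 32.51): V_dd = e^(−0.01)·[0.5335·0.0000 + 0.4665·0.0000] = 0.0000
Node u (S = 51.75): V_u = e^(−0.01)·[0.5335·10.0100 + 0.4665·0.3093] = 5.4301
Node d (S = 38.25): V_d = e^(−0.01)·[0.5335·0.3093 + 0.4665·0.0000] = 0.1634
Node 0 (S = 45): V_0 = e^(−0.01)·[0.5335·5.4301 + 0.4665·0.1634] = 2.9436

£2.94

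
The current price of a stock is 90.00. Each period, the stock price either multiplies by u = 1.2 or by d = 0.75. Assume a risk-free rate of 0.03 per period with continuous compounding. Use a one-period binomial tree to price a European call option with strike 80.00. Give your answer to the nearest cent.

Risk-neutral probability p = (e^0.03 − 0.75)/(1.2 − 0.75) = 0.2805/0.4500 = 0.6232
Terminal stock prices: S_u = 108, S_d = 67.5
Terminal payoffs (S − K): max(28, 0) = 28, max(-12.5, 0) = 0
Node 0 (S = 90): V_0 = e^(−0.03)·[0.6232·28.0000 + 0.3768·0.0000] = 16.9348

16.93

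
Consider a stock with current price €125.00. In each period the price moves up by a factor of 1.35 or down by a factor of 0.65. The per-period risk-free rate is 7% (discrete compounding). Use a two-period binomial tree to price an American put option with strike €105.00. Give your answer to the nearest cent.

Risk-neutral probability p = (1 + 0.07 − 0.65)/(1.35 − 0.65) = 0.4200/0.7000 = 0.6000
Terminal stock prices: S_uu = 227.8, S_ud = 109.7, S_dd = 52.81
Terminal payoffs (K − S): max(-122.8, 0) = 0, max(-4.688, 0) = 0, max(52.19, 0) = 52.19
Node u (S = 168.8): continuation = 1/1.07·[0.6000·0.0000 + 0.4000·0.0000] = 0.0000; exercise value = 0.0000 ≤ continuation, so V_u = 0.0000
Node d (S = 81.25): continuation = 1/1.07·[0.6000·0.0000 + 0.4000·52.1875] = 19.5093; exercise value = 23.7500 > continuation, so V_d = 23.7500 (exercise)
Node 0 (S = 125): continuation = 1/1.07·[0.6000·0.0000 + 0.4000·23.7500] = 8.8785; exercise value = 0.0000 ≤ continuation, so V_0 = 8.8785

€8.88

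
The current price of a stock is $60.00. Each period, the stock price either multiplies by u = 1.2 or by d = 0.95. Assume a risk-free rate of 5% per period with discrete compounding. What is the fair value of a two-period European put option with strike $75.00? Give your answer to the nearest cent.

Risk-neutral probability p = (1 + 0.05 − 0.95)/(1.2 − 0.95) = 0.1000/0.2500 = 0.4000
Terminal stock prices: S_uu = 86.4, S_ud = 68.4, S_dd = 54.15
Terminal payoffs (K − S): max(-11.4, 0) = 0, max(6.6, 0) = 6.6, max(20.85, 0) = 20.85
Node u (S = 72): V_u = 1/1.05·[0.4000·0.0000 + 0.6000·6.6000] = 3.7714
Node d (S = 57): V_d = 1/1.05·[0.4000·6.6000 + 0.6000·20.8500] = 14.4286
Node 0 (S = 60): V_0 = 1/1.05·[0.4000·3.7714 + 0.6000·14.4286] = 9.6816

$9.68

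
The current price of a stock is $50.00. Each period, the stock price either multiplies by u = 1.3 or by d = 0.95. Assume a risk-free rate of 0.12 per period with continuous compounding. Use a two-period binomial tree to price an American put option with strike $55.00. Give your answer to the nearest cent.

Risk-neutral probability p = (e^0.12 − 0.95)/(1.3 − 0.95) = 0.1775/0.3500 = 0.5071
Terminal stock prices: S_uu = 84.5, S_ud = 61.75, S_dd = 45.12
Terminal payoffs (K − S): max(-29.5, 0) = 0, max(-6.75, 0) = 0, max(9.875, 0) = 9.875
Node u (S = 65): continuation = e^(−0.12)·[0.5071·0.0000 + 0.4929·0.0000] = 0.0000; exercise value = 0.0000 ≤ continuation, so V_u = 0.0000
Node d (S = 47.5): continuation = e^(−0.12)·[0.5071·0.0000 + 0.4929·9.8750] = 4.3167; exercise value = 7.5000 > continuation, so V_d = 7.5000 (exercise)
Node 0 (S = 50): continuation = e^(−0.12)·[0.5071·0.0000 + 0.4929·7.5000] = 3.2785; exercise value = 5.0000 > continuation, so V_0 = 5.0000 (exercise)

$5.00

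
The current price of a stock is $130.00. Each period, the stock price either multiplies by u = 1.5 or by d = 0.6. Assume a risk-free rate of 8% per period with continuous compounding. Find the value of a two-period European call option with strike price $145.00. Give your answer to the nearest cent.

Risk-neutral probability p = (e^0.08 − 0.6)/(1.5 − 0.6) = 0.4833/0.9000 = 0.5370
Terminal stock prices: S_uu = 292.5, S_ud = 117, S_dd = 46.8
Terminal payoffs (S − K): max(147.5, 0) = 147.5, max(-28, 0) = 0, max(-98.2, 0) = 0
Node u (S = 195): V_u = e^(−0.08)·[0.5370·147.5000 + 0.4630·0.0000] = 73.1158
Node d (S = 78): V_d = e^(−0.08)·[0.5370·0.0000 + 0.4630·0.0000] = 0.0000
Node 0 (S = 130): V_0 = e^(−0.08)·[0.5370·73.1158 + 0.4630·0.0000] = 36.2435

$36.24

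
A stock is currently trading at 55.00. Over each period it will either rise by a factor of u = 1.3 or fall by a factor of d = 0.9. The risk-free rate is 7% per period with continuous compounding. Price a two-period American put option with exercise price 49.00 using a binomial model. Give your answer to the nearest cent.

Risk-neutral probability p = (e^0.07 − 0.9)/(1.3 − 0.9) = 0.1725/0.4000 = 0.4313
Terminal stock prices: S_uu = 92.95, S_ud = 64.35, S_dd = 44.55
Terminal payoffs (K − S): max(-43.95, 0) = 0, max(-15.35, 0) = 0, max(4.45, 0) = 4.45
Node u (S = 71.5): continuation = e^(−0.07)·[0.4313·0.0000 + 0.5687·0.0000] = 0.0000; exercise value = 0.0000 ≤ continuation, so V_u = 0.0000
Node d (S = 49.5): continuation = e^(−0.07)·[0.4313·0.0000 + 0.5687·4.4500] = 2.3597; exercise value = 0.0000 ≤ continuation, so V_d = 2.3597
Node 0 (S = 55): continuation = e^(−0.07)·[0.4313·0.0000 + 0.5687·2.3597] = 1.2513; exercise value = 0.0000 ≤ continuation, so V_0 = 1.2513

1.25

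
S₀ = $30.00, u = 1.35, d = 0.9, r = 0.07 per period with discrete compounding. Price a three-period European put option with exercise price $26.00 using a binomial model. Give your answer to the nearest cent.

Risk-neutral probability p = (1 + 0.07 − 0.9)/(1.35 − 0.9) = 0.1700/0.4500 = 0.3778
Terminal stock prices: S_uuu = 73.81, S_uud = 49.21, S_udd = 32.8, S_ddd = 21.87
Terminal payoffs (K − S): max(-47.81, 0) = 0, max(-23.21, 0) = 0, max(-6.805, 0) = 0, max(4.13, 0) = 4.13
Node uu (S = 54.68): V_uu = 1/1.07·[0.3778·0.0000 + 0.6222·0.0000] = 0.0000
Node ud (S = 36.45): V_ud = 1/1.07·[0.3778·0.0000 + 0.6222·0.0000] = 0.0000
Node dd (S = 24.3): V_dd = 1/1.07·[0.3778·0.0000 + 0.6222·4.1300] = 2.4017
Node u (S = 40.5): V_u = 1/1.07·[0.3778·0.0000 + 0.6222·0.0000] = 0.0000
Node d (S = 27): V_d = 1/1.07·[0.3778·0.0000 + 0.6222·2.4017] = 1.3966
Node 0 (S = 30): V_0 = 1/1.07·[0.3778·0.0000 + 0.6222·1.3966] = 0.8121

$0.81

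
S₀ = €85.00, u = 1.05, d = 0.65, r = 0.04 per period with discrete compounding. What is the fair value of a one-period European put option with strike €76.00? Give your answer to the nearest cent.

€0.50

Risk-neutral probability p = (1 + 0.04 − 0.65)/(1.05 − 0.65) = 0.3900/0.4000 = 0.9750
Terminal stock prices: S_u = 89.25, S_d = 55.25
Terminal payoffs (K − S): max(-13.25, 0) = 0, max(20.75, 0) = 20.75
Node 0 (S = 85): V_0 = 1/1.04·[0.9750·0.0000 + 0.0250·20.7500] = 0.4988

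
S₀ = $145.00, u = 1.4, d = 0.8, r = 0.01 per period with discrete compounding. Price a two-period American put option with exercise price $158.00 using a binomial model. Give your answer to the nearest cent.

$27.03

Risk-neutral probability p = (1 + 0.01 − 0.8)/(1.4 − 0.8) = 0.2100/0.6000 = 0.3500
Terminal stock prices: S_uu = 284.2, S_ud = 162.4, S_dd = 92.8
Terminal payoffs (K − S): max(-126.2, 0) = 0, max(-4.4, 0) = 0, max(65.2, 0) = 65.2
Node u (S = 203): continuation = 1/1.01·[0.3500·0.0000 + 0.6500·0.0000] = 0.0000; exercise value = 0.0000 ≤ continuation, so V_u = 0.0000
Node d (S = 116): continuation = 1/1.01·[0.3500·0.0000 + 0.6500·65.2000] = 41.9604; exercise value = 42.0000 > continuation, so V_d = 42.0000 (exercise)
Node 0 (S = 145): continuation = 1/1.01·[0.3500·0.0000 + 0.6500·42.0000] = 27.0297; exercise value = 13.0000 ≤ continuation, so V_0 = 27.0297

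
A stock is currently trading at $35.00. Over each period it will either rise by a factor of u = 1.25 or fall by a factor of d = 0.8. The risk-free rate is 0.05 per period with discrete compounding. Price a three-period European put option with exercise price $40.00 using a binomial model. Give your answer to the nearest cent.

$5.09

Risk-neutral probability p = (1 + 0.05 − 0.8)/(1.25 − 0.8) = 0.2500/0.4500 = 0.5556
Terminal stock prices: S_uuu = 68.36, S_uud = 43.75, S_udd = 28, S_ddd = 17.92
Terminal payoffs (K − S): max(-28.36, 0) = 0, max(-3.75, 0) = 0, max(12, 0) = 12, max(22.08, 0) = 22.08
Node uu (S = 54.69): V_uu = 1/1.05·[0.5556·0.0000 + 0.4444·0.0000] = 0.0000
Node ud (S = 35): V_ud = 1/1.05·[0.5556·0.0000 + 0.4444·12.0000] = 5.0794
Node dd (S = 22.4): V_dd = 1/1.05·[0.5556·12.0000 + 0.4444·22.0800] = 15.6952
Node u (S = 43.75): V_u = 1/1.05·[0.5556·0.0000 + 0.4444·5.0794] = 2.1500
Node d (S = 28): V_d = 1/1.05·[0.5556·5.0794 + 0.4444·15.6952] = 9.3310
Node 0 (S = 35): V_0 = 1/1.05·[0.5556·2.1500 + 0.4444·9.3310] = 5.0872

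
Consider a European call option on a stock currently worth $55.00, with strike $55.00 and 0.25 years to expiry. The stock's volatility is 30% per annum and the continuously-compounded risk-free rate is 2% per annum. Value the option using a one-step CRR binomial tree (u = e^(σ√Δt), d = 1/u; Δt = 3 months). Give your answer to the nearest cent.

$4.24

CRR parameters: u = e^(σ√Δt) = e^(0.3·√0.25) = 1.1618, d = 1/u = 0.8607
Per-period rate: rΔt = 0.02·0.25 = 0.005, so R = e^0.005 = 1.0050
Risk-neutral probability p = (e^0.005 − 0.8607)/(1.1618 − 0.8607) = 0.1443/0.3011 = 0.4792
Terminal stock prices: S_u = 63.9, S_d = 47.34
Terminal payoffs (S − K): max(8.901, 0) = 8.901, max(-7.661, 0) = 0
Node 0 (S = 55): V_0 = e^(−0.005)·[0.4792·8.9009 + 0.5208·0.0000] = 4.2442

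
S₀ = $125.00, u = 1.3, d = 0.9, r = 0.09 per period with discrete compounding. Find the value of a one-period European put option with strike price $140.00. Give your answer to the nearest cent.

$13.25

Risk-neutral probability p = (1 + 0.09 − 0.9)/(1.3 − 0.9) = 0.1900/0.4000 = 0.4750
Terminal stock prices: S_u = 162.5, S_d = 112.5
Terminal payoffs (K − S): max(-22.5, 0) = 0, max(27.5, 0) = 27.5
Node 0 (S = 125): V_0 = 1/1.09·[0.4750·0.0000 + 0.5250·27.5000] = 13.2454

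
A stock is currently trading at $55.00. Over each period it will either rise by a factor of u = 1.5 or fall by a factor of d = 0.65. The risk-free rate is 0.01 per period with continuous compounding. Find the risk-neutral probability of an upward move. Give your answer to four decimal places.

p = 0.4236

Risk-neutral probability p = (e^0.01 − 0.65)/(1.5 − 0.65) = 0.3601/0.8500 = 0.4236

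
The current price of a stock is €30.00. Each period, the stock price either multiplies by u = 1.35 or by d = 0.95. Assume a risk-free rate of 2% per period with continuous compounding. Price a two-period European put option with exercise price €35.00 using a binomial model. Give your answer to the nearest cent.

€5.18

Risk-neutral probability p = (e^0.02 − 0.95)/(1.35 − 0.95) = 0.0702/0.4000 = 0.1755
Terminal stock prices: S_uu = 54.68, S_ud = 38.48, S_dd = 27.07
Terminal payoffs (K − S): max(-19.68, 0) = 0, max(-3.475, 0) = 0, max(7.925, 0) = 7.925
Node u (S = 40.5): V_u = e^(−0.02)·[0.1755·0.0000 + 0.8245·0.0000] = 0.0000
Node d (S = 28.5): V_d = e^(−0.02)·[0.1755·0.0000 + 0.8245·7.9250] = 6.4048
Node 0 (S = 30): V_0 = e^(−0.02)·[0.1755·0.0000 + 0.8245·6.4048] = 5.1761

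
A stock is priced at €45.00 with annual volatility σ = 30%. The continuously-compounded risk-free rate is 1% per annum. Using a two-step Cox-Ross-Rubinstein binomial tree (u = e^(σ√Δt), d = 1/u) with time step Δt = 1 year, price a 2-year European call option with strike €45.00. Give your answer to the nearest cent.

€7.09

CRR parameters: u = e^(σ√Δt) = e^(0.3·√1) = 1.3499, d = 1/u = 0.7408
Per-period rate: rΔt = 0.01·1 = 0.01, so R = e^0.01 = 1.0101
Risk-neutral probability p = (e^0.01 − 0.7408)/(1.3499 − 0.7408) = 0.2692/0.6090 = 0.4421
Terminal stock prices: S_uu = 82, S_ud = 45, S_dd = 24.7
Terminal payoffs (S − K): max(37, 0) = 37, max(0, 0) = 0, max(-20.3, 0) = 0
Node u (S = 60.74): V_u = e^(−0.01)·[0.4421·36.9953 + 0.5579·0.0000] = 16.1914
Node d (S = 33.34): V_d = e^(−0.01)·[0.4421·0.0000 + 0.5579·0.0000] = 0.0000
Node 0 (S = 45): V_0 = e^(−0.01)·[0.4421·16.1914 + 0.5579·0.0000] = 7.0863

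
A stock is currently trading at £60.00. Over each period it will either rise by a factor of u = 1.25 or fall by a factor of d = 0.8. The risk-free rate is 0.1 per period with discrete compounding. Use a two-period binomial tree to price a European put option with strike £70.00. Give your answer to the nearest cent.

£6.57

Risk-neutral probability p = (1 + 0.1 − 0.8)/(1.25 − 0.8) = 0.3000/0.4500 = 0.6667
Terminal stock prices: S_uu = 93.75, S_ud = 60, S_dd = 38.4
Terminal payoffs (K − S): max(-23.75, 0) = 0, max(10, 0) = 10, max(31.6, 0) = 31.6
Node u (S = 75): V_u = 1/1.1·[0.6667·0.0000 + 0.3333·10.0000] = 3.0303
Node d (S = 48): V_d = 1/1.1·[0.6667·10.0000 + 0.3333·31.6000] = 15.6364
Node 0 (S = 60): V_0 = 1/1.1·[0.6667·3.0303 + 0.3333·15.6364] = 6.5748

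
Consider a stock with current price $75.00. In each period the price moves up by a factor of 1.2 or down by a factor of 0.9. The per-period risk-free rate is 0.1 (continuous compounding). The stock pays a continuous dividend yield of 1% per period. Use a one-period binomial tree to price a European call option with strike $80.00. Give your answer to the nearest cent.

Per-period risk-free factor R = e^0.1 = 1.1052; dividend-adjusted growth = e^(0.1−0.01) = 1.0942.
Risk-neutral probability p = (1.0942 − 0.9)/(1.2 − 0.9) = 0.1942/0.3000 = 0.6472
Terminal stock prices: S_u = 90, S_d = 67.5
Terminal payoffs (S − K): max(10, 0) = 10, max(-12.5, 0) = 0
Node 0 (S = 75): V_0 = e^(−0.1)·[0.6472·10.0000 + 0.3528·0.0000] = 5.8565

$5.86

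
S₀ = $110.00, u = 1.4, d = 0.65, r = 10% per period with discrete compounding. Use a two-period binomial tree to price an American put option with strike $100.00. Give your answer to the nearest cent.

Risk-neutral probability p = (1 + 0.1 − 0.65)/(1.4 − 0.65) = 0.4500/0.7500 = 0.6000
Terminal stock prices: S_uu = 215.6, S_ud = 100.1, S_dd = 46.48
Terminal payoffs (K − S): max(-115.6, 0) = 0, max(-0.1, 0) = 0, max(53.52, 0) = 53.52
Node u (S = 154): continuation = 1/1.1·[0.6000·0.0000 + 0.4000·0.0000] = 0.0000; exercise value = 0.0000 ≤ continuation, so V_u = 0.0000
Node d (S = 71.5): continuation = 1/1.1·[0.6000·0.0000 + 0.4000·53.5250] = 19.4636; exercise value = 28.5000 > continuation, so V_d = 28.5000 (exercise)
Node 0 (S = 110): continuation = 1/1.1·[0.6000·0.0000 + 0.4000·28.5000] = 10.3636; exercise value = 0.0000 ≤ continuation, so V_0 = 10.3636

$10.36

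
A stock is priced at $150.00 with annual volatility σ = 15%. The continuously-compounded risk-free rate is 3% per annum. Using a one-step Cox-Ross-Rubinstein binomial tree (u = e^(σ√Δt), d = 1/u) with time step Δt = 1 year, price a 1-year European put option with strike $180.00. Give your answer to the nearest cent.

$24.68

CRR parameters: u = e^(σ√Δt) = e^(0.15·√1) = 1.1618, d = 1/u = 0.8607
Per-period rate: rΔt = 0.03·1 = 0.03, so R = e^0.03 = 1.0305
Risk-neutral probability p = (e^0.03 − 0.8607)/(1.1618 − 0.8607) = 0.1697/0.3011 = 0.5637
Terminal stock prices: S_u = 174.3, S_d = 129.1
Terminal payoffs (K − S): max(5.725, 0) = 5.725, max(50.89, 0) = 50.89
Node 0 (S = 150): V_0 = e^(−0.03)·[0.5637·5.7249 + 0.4363·50.8938] = 24.6802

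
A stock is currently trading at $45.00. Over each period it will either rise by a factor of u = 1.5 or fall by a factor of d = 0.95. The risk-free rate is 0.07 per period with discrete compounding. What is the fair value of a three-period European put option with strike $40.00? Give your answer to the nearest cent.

$0.55

Risk-neutral probability p = (1 + 0.07 − 0.95)/(1.5 − 0.95) = 0.1200/0.5500 = 0.2182
Terminal stock prices: S_uuu = 151.9, S_uud = 96.19, S_udd = 60.92, S_ddd = 38.58
Terminal payoffs (K − S): max(-111.9, 0) = 0, max(-56.19, 0) = 0, max(-20.92, 0) = 0, max(1.418, 0) = 1.418
Node uu (S = 101.2): V_uu = 1/1.07·[0.2182·0.0000 + 0.7818·0.0000] = 0.0000
Node ud (S = 64.12): V_ud = 1/1.07·[0.2182·0.0000 + 0.7818·0.0000] = 0.0000
Node dd (S = 40.61): V_dd = 1/1.07·[0.2182·0.0000 + 0.7818·1.4181] = 1.0362
Node u (S = 67.5): V_u = 1/1.07·[0.2182·0.0000 + 0.7818·0.0000] = 0.0000
Node d (S = 42.75): V_d = 1/1.07·[0.2182·0.0000 + 0.7818·1.0362] = 0.7571
Node 0 (S = 45): V_0 = 1/1.07·[0.2182·0.0000 + 0.7818·0.7571] = 0.5532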